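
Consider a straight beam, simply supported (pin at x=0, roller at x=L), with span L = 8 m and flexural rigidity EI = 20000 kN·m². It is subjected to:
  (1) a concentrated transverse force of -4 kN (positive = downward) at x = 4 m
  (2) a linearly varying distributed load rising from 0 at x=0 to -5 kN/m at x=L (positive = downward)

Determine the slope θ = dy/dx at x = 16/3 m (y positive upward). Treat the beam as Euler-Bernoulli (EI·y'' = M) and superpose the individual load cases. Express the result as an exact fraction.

Load 1 — point force P=-4 kN at a=4 m (b=L-a=4):
  θ_1 = -Pa(2L²-6Lx+3x²+a²)/(6LEI)  [x>a] = -(-4)·4·(2·8²-6·8·(16/3)+3·(16/3)²+4²)/(6·8·20000) = -1/2250 rad
Load 2 — triangular load w₀=-5 kN/m (0→w₀ over full span):
  θ_2 = -w₀(7L⁴-30L²x²+15x⁴)/(360LEI) = -(-5)·(7·8⁴-30·8²·(16/3)²+15·(16/3)⁴)/(360·8·20000) = -182/151875 rad
Superposition: θ = Σ θ_i = -499/303750 rad ≈ -0.001643 rad

θ(16/3) = -499/303750 rad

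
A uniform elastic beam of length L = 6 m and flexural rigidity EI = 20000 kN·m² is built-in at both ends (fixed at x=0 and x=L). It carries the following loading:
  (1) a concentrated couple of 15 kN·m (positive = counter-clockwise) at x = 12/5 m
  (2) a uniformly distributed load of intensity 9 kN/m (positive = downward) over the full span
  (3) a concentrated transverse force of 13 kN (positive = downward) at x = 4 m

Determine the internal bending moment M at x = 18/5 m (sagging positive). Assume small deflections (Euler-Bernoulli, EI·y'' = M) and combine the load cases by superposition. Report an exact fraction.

M(18/5) = 3239/225 kN·m

Load 1 — applied couple M₀=15 kN·m at a=12/5 m (b=L-a=18/5):
  M_1 = R_Ax - M_A - M₀  [x>a] with R_A=18/5, M_A=9/5 = (18/5)·(18/5) - (9/5) - 15 = -96/25 kN·m
Load 2 — uniform load w=9 kN/m over full span:
  M_2 = wLx/2 - wL²/12 - wx²/2 = 9·6·(18/5)/2 - 9·6²/12 - 9·(18/5)²/2 = 297/25 kN·m
Load 3 — point force P=13 kN at a=4 m (b=L-a=2):
  M_3 = Pb²(3a+b)x/L³ - Pab²/L²  [x≤a] = 13·2²·(3·4+2)·(18/5)/6³ - 13·4·2²/6² = 286/45 kN·m
Superposition: M = Σ M_i = 3239/225 kN·m ≈ 14.395556 kN·m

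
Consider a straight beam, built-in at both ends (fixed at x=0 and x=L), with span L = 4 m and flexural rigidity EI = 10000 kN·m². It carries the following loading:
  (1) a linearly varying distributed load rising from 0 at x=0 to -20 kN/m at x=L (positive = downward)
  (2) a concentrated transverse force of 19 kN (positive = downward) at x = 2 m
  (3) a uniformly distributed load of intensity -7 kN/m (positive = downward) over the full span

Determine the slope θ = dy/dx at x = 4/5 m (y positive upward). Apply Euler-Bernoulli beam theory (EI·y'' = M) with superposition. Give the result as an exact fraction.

θ(4/5) = 713/1875000 rad

Load 1 — triangular load w₀=-20 kN/m (0→w₀ over full span):
  θ_1 = -w₀(2x(L-x)(L-2x)(x+2L)+x²(L-x)²)/(120LEI) = -(-20)·(2·(4/5)·(4-(4/5))·(4-2·(4/5))·((4/5)+2·4)+(4/5)²·(4-(4/5))²)/(120·4·10000) = 112/234375 rad
Load 2 — point force P=19 kN at a=2 m (b=L-a=2):
  θ_2 = -Pb²x(2aL-(3a+b)x)/(2L³EI)  [x≤a] = -19·2²·(4/5)·(2·2·4-(3·2+2)·(4/5))/(2·4³·10000) = -57/125000 rad
Load 3 — uniform load w=-7 kN/m over full span:
  θ_3 = -wx(L-x)(L-2x)/(12EI) = -(-7)·(4/5)·(4-(4/5))·(4-2·(4/5))/(12·10000) = 28/78125 rad
Superposition: θ = Σ θ_i = 713/1875000 rad ≈ 0.000380 rad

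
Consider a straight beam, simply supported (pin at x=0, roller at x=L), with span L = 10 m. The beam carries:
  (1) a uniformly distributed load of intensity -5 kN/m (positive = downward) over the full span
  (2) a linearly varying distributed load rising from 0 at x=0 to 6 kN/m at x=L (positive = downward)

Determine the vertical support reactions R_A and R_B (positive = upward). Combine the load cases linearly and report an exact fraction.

R_A = -15 kN, R_B = -5 kN

Load 1 — uniform load w=-5 kN/m over full span:
  R_A = wL/2 = (-5)·10/2 = -25 kN
  R_B = wL/2 = (-5)·10/2 = -25 kN
Load 2 — triangular load w₀=6 kN/m (0→w₀ over full span):
  R_A = w₀L/6 = 6·10/6 = 10 kN
  R_B = w₀L/3 = 6·10/3 = 20 kN
Superposition: R_A = -15 kN, R_B = -5 kN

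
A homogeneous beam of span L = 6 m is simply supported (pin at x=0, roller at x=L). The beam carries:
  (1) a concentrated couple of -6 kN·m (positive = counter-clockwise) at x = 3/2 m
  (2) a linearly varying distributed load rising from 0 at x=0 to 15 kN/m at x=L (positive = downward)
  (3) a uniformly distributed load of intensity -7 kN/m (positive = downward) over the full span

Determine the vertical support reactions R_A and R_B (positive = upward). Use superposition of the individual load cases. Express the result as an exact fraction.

R_A = -7 kN, R_B = 10 kN

Load 1 — applied couple M₀=-6 kN·m at a=3/2 m (b=L-a=9/2):
  R_A = M₀/L = (-6)/6 = -1 kN
  R_B = -M₀/L = -(-6)/6 = 1 kN
Load 2 — triangular load w₀=15 kN/m (0→w₀ over full span):
  R_A = w₀L/6 = 15·6/6 = 15 kN
  R_B = w₀L/3 = 15·6/3 = 30 kN
Load 3 — uniform load w=-7 kN/m over full span:
  R_A = wL/2 = (-7)·6/2 = -21 kN
  R_B = wL/2 = (-7)·6/2 = -21 kN
Superposition: R_A = -7 kN, R_B = 10 kN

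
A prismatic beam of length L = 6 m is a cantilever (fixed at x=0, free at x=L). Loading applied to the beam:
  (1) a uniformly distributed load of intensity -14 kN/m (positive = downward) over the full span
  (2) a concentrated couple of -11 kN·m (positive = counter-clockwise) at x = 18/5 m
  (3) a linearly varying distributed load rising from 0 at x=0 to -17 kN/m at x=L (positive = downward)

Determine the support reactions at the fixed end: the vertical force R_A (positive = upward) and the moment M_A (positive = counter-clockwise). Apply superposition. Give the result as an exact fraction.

Load 1 — uniform load w=-14 kN/m over full span:
  R_A = wL = (-14)·6 = -84 kN
  M_A = wL²/2 = (-14)·6²/2 = -252 kN·m
Load 2 — applied couple M₀=-11 kN·m at a=18/5 m (b=L-a=12/5):
  R_A = 0 kN
  M_A = -M₀ = -(-11) = 11 kN·m
Load 3 — triangular load w₀=-17 kN/m (0→w₀ over full span):
  R_A = w₀L/2 = (-17)·6/2 = -51 kN
  M_A = w₀L²/3 = (-17)·6²/3 = -204 kN·m
Superposition: R_A = -135 kN, M_A = -445 kN·m

R_A = -135 kN, M_A = -445 kN·m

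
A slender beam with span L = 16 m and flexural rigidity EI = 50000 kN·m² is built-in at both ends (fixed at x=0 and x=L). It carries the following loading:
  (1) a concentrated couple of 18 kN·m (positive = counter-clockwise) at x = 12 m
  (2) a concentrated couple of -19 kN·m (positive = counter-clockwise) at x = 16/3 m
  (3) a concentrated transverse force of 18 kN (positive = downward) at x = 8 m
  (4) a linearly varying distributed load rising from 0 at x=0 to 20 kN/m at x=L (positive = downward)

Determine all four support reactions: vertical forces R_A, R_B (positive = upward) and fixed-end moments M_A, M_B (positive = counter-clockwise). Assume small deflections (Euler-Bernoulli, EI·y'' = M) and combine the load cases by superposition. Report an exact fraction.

R_A = 10883/192 kN, M_A = 5095/24 kN·m, R_B = 23293/192 kN, M_B = -7241/24 kN·m

Load 1 — applied couple M₀=18 kN·m at a=12 m (b=L-a=4):
  R_A = 6M₀ab/L³ = 6·18·12·4/16³ = 81/64 kN
  M_A = M₀b(2a-b)/L² = 18·4·(2·12-4)/16² = 45/8 kN·m
  R_B = -6M₀ab/L³ = -6·18·12·4/16³ = -81/64 kN
  M_B = M₀a(2b-a)/L² = 18·12·(2·4-12)/16² = -27/8 kN·m
Load 2 — applied couple M₀=-19 kN·m at a=16/3 m (b=L-a=32/3):
  R_A = 6M₀ab/L³ = 6·(-19)·(16/3)·(32/3)/16³ = -19/12 kN
  M_A = M₀b(2a-b)/L² = (-19)·(32/3)·(2·(16/3)-(32/3))/16² = 0 kN·m
  R_B = -6M₀ab/L³ = -6·(-19)·(16/3)·(32/3)/16³ = 19/12 kN
  M_B = M₀a(2b-a)/L² = (-19)·(16/3)·(2·(32/3)-(16/3))/16² = -19/3 kN·m
Load 3 — point force P=18 kN at a=8 m (b=L-a=8):
  R_A = Pb²(3a+b)/L³ = 18·8²·(3·8+8)/16³ = 9 kN
  M_A = Pab²/L² = 18·8·8²/16² = 36 kN·m
  R_B = Pa²(a+3b)/L³ = 18·8²·(8+3·8)/16³ = 9 kN
  M_B = -Pa²b/L² = -18·8²·8/16² = -36 kN·m
Load 4 — triangular load w₀=20 kN/m (0→w₀ over full span):
  R_A = 3w₀L/20 = 3·20·16/20 = 48 kN
  M_A = w₀L²/30 = 20·16²/30 = 512/3 kN·m
  R_B = 7w₀L/20 = 7·20·16/20 = 112 kN
  M_B = -w₀L²/20 = -20·16²/20 = -256 kN·m
Superposition: R_A = 10883/192 kN, M_A = 5095/24 kN·m, R_B = 23293/192 kN, M_B = -7241/24 kN·m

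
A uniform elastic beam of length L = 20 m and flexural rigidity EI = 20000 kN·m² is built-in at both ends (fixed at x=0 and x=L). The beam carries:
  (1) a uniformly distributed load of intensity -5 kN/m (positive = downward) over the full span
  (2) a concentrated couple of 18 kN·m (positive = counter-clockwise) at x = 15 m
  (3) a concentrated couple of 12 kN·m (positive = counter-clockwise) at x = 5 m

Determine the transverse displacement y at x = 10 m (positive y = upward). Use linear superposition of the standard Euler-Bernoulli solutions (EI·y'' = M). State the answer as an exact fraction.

y(10) = 491/4800 m

Load 1 — uniform load w=-5 kN/m over full span:
  y_1 = -wx²(L-x)²/(24EI) = -(-5)·10²·(20-10)²/(24·20000) = 5/48 m
Load 2 — applied couple M₀=18 kN·m at a=15 m (b=L-a=5):
  y_2 = (R_Ax³/6 - M_Ax²/2)/EI  [x≤a] with R_A=81/80, M_A=45/8 = ((81/80)·10³/6 - (45/8)·10²/2)/20000 = -9/1600 m
Load 3 — applied couple M₀=12 kN·m at a=5 m (b=L-a=15):
  y_3 = (R_Ax³/6 - M_Ax²/2 - M₀(x-a)²/2)/EI  [x>a] with R_A=27/40, M_A=-9/4 = ((27/40)·10³/6 - (-9/4)·10²/2 - 12·(10-5)²/2)/20000 = 3/800 m
Superposition: y = Σ y_i = 491/4800 m ≈ 0.102292 m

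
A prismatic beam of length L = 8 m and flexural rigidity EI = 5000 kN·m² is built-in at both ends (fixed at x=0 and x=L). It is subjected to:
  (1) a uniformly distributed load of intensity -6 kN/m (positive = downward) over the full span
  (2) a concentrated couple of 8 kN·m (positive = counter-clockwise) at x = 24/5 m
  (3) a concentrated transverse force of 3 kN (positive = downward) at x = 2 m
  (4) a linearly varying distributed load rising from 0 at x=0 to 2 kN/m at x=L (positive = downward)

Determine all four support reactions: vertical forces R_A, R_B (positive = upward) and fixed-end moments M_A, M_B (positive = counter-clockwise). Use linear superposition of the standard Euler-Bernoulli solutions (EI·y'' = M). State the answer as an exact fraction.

R_A = -14103/800 kN, M_A = -13079/600 kN·m, R_B = -15497/800 kN, M_B = 5087/200 kN·m

Load 1 — uniform load w=-6 kN/m over full span:
  R_A = wL/2 = (-6)·8/2 = -24 kN
  M_A = wL²/12 = (-6)·8²/12 = -32 kN·m
  R_B = wL/2 = (-6)·8/2 = -24 kN
  M_B = -wL²/12 = -(-6)·8²/12 = 32 kN·m
Load 2 — applied couple M₀=8 kN·m at a=24/5 m (b=L-a=16/5):
  R_A = 6M₀ab/L³ = 6·8·(24/5)·(16/5)/8³ = 36/25 kN
  M_A = M₀b(2a-b)/L² = 8·(16/5)·(2·(24/5)-(16/5))/8² = 64/25 kN·m
  R_B = -6M₀ab/L³ = -6·8·(24/5)·(16/5)/8³ = -36/25 kN
  M_B = M₀a(2b-a)/L² = 8·(24/5)·(2·(16/5)-(24/5))/8² = 24/25 kN·m
Load 3 — point force P=3 kN at a=2 m (b=L-a=6):
  R_A = Pb²(3a+b)/L³ = 3·6²·(3·2+6)/8³ = 81/32 kN
  M_A = Pab²/L² = 3·2·6²/8² = 27/8 kN·m
  R_B = Pa²(a+3b)/L³ = 3·2²·(2+3·6)/8³ = 15/32 kN
  M_B = -Pa²b/L² = -3·2²·6/8² = -9/8 kN·m
Load 4 — triangular load w₀=2 kN/m (0→w₀ over full span):
  R_A = 3w₀L/20 = 3·2·8/20 = 12/5 kN
  M_A = w₀L²/30 = 2·8²/30 = 64/15 kN·m
  R_B = 7w₀L/20 = 7·2·8/20 = 28/5 kN
  M_B = -w₀L²/20 = -2·8²/20 = -32/5 kN·m
Superposition: R_A = -14103/800 kN, M_A = -13079/600 kN·m, R_B = -15497/800 kN, M_B = 5087/200 kN·m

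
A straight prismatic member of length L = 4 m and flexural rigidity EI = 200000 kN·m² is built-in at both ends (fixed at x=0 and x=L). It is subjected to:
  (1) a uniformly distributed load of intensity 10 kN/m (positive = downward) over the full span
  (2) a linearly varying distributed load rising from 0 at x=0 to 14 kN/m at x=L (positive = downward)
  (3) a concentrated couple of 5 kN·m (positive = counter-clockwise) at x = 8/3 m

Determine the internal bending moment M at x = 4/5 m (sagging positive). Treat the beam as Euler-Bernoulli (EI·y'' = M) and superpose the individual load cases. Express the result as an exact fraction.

M(4/5) = -239/125 kN·m

Load 1 — uniform load w=10 kN/m over full span:
  M_1 = wLx/2 - wL²/12 - wx²/2 = 10·4·(4/5)/2 - 10·4²/12 - 10·(4/5)²/2 = -8/15 kN·m
Load 2 — triangular load w₀=14 kN/m (0→w₀ over full span):
  M_2 = 3w₀Lx/20 - w₀L²/30 - w₀x³/(6L) = 3·14·4·(4/5)/20 - 14·4²/30 - 14·(4/5)³/(6·4) = -392/375 kN·m
Load 3 — applied couple M₀=5 kN·m at a=8/3 m (b=L-a=4/3):
  M_3 = R_Ax - M_A  [x≤a] with R_A=5/3, M_A=5/3 = (5/3)·(4/5) - (5/3) = -1/3 kN·m
Superposition: M = Σ M_i = -239/125 kN·m ≈ -1.912000 kN·m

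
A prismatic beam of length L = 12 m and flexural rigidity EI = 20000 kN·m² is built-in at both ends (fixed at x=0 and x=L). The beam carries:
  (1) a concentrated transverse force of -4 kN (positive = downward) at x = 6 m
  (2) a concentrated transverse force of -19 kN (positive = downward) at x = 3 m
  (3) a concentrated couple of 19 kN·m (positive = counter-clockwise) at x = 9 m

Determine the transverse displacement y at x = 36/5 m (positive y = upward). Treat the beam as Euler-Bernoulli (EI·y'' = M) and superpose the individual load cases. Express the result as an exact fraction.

Load 1 — point force P=-4 kN at a=6 m (b=L-a=6):
  y_1 = -Pa²(L-x)²(3bL-(3b+a)(L-x))/(6L³EI)  [x>a] = -(-4)·6²·(12-(36/5))²·(3·6·12-(3·6+6)·(12-(36/5)))/(6·12³·20000) = 126/78125 m
Load 2 — point force P=-19 kN at a=3 m (b=L-a=9):
  y_2 = -Pa²(L-x)²(3bL-(3b+a)(L-x))/(6L³EI)  [x>a] = -(-19)·3²·(12-(36/5))²·(3·9·12-(3·9+3)·(12-(36/5)))/(6·12³·20000) = 171/50000 m
Load 3 — applied couple M₀=19 kN·m at a=9 m (b=L-a=3):
  y_3 = (R_Ax³/6 - M_Ax²/2)/EI  [x≤a] with R_A=57/32, M_A=95/16 = ((57/32)·(36/5)³/6 - (95/16)·(36/5)²/2)/20000 = -10773/5000000 m
Superposition: y = Σ y_i = 14391/5000000 m ≈ 0.002878 m

y(36/5) = 14391/5000000 m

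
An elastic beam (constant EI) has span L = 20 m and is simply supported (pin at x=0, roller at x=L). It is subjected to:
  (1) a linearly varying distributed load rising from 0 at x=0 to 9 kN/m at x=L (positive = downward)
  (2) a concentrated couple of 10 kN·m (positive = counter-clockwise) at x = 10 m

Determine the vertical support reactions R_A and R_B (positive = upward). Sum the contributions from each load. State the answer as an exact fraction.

Load 1 — triangular load w₀=9 kN/m (0→w₀ over full span):
  R_A = w₀L/6 = 9·20/6 = 30 kN
  R_B = w₀L/3 = 9·20/3 = 60 kN
Load 2 — applied couple M₀=10 kN·m at a=10 m (b=L-a=10):
  R_A = M₀/L = 10/20 = 1/2 kN
  R_B = -M₀/L = -10/20 = -1/2 kN
Superposition: R_A = 61/2 kN, R_B = 119/2 kN

R_A = 61/2 kN, R_B = 119/2 kN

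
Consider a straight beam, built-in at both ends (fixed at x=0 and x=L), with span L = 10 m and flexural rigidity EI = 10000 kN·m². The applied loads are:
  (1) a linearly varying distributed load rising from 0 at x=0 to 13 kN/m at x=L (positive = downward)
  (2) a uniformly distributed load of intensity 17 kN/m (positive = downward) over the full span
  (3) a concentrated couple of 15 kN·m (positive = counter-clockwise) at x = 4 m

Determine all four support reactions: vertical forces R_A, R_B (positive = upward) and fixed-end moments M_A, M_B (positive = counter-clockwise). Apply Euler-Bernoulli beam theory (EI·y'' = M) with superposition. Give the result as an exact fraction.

Load 1 — triangular load w₀=13 kN/m (0→w₀ over full span):
  R_A = 3w₀L/20 = 3·13·10/20 = 39/2 kN
  M_A = w₀L²/30 = 13·10²/30 = 130/3 kN·m
  R_B = 7w₀L/20 = 7·13·10/20 = 91/2 kN
  M_B = -w₀L²/20 = -13·10²/20 = -65 kN·m
Load 2 — uniform load w=17 kN/m over full span:
  R_A = wL/2 = 17·10/2 = 85 kN
  M_A = wL²/12 = 17·10²/12 = 425/3 kN·m
  R_B = wL/2 = 17·10/2 = 85 kN
  M_B = -wL²/12 = -17·10²/12 = -425/3 kN·m
Load 3 — applied couple M₀=15 kN·m at a=4 m (b=L-a=6):
  R_A = 6M₀ab/L³ = 6·15·4·6/10³ = 54/25 kN
  M_A = M₀b(2a-b)/L² = 15·6·(2·4-6)/10² = 9/5 kN·m
  R_B = -6M₀ab/L³ = -6·15·4·6/10³ = -54/25 kN
  M_B = M₀a(2b-a)/L² = 15·4·(2·6-4)/10² = 24/5 kN·m
Superposition: R_A = 5333/50 kN, M_A = 934/5 kN·m, R_B = 6417/50 kN, M_B = -3028/15 kN·m

R_A = 5333/50 kN, M_A = 934/5 kN·m, R_B = 6417/50 kN, M_B = -3028/15 kN·m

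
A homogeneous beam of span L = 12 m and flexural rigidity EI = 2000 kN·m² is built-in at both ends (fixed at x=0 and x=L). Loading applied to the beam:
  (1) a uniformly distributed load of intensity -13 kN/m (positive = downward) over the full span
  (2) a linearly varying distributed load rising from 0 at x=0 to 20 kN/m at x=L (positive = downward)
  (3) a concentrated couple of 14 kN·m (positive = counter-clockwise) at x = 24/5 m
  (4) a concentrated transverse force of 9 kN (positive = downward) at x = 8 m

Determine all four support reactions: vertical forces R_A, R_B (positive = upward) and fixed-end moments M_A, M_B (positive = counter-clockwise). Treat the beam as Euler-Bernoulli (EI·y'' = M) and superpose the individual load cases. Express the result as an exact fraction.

R_A = -2849/75 kN, M_A = -1258/25 kN·m, R_B = 824/75 kN, M_B = 12/25 kN·m

Load 1 — uniform load w=-13 kN/m over full span:
  R_A = wL/2 = (-13)·12/2 = -78 kN
  M_A = wL²/12 = (-13)·12²/12 = -156 kN·m
  R_B = wL/2 = (-13)·12/2 = -78 kN
  M_B = -wL²/12 = -(-13)·12²/12 = 156 kN·m
Load 2 — triangular load w₀=20 kN/m (0→w₀ over full span):
  R_A = 3w₀L/20 = 3·20·12/20 = 36 kN
  M_A = w₀L²/30 = 20·12²/30 = 96 kN·m
  R_B = 7w₀L/20 = 7·20·12/20 = 84 kN
  M_B = -w₀L²/20 = -20·12²/20 = -144 kN·m
Load 3 — applied couple M₀=14 kN·m at a=24/5 m (b=L-a=36/5):
  R_A = 6M₀ab/L³ = 6·14·(24/5)·(36/5)/12³ = 42/25 kN
  M_A = M₀b(2a-b)/L² = 14·(36/5)·(2·(24/5)-(36/5))/12² = 42/25 kN·m
  R_B = -6M₀ab/L³ = -6·14·(24/5)·(36/5)/12³ = -42/25 kN
  M_B = M₀a(2b-a)/L² = 14·(24/5)·(2·(36/5)-(24/5))/12² = 112/25 kN·m
Load 4 — point force P=9 kN at a=8 m (b=L-a=4):
  R_A = Pb²(3a+b)/L³ = 9·4²·(3·8+4)/12³ = 7/3 kN
  M_A = Pab²/L² = 9·8·4²/12² = 8 kN·m
  R_B = Pa²(a+3b)/L³ = 9·8²·(8+3·4)/12³ = 20/3 kN
  M_B = -Pa²b/L² = -9·8²·4/12² = -16 kN·m
Superposition: R_A = -2849/75 kN, M_A = -1258/25 kN·m, R_B = 824/75 kN, M_B = 12/25 kN·m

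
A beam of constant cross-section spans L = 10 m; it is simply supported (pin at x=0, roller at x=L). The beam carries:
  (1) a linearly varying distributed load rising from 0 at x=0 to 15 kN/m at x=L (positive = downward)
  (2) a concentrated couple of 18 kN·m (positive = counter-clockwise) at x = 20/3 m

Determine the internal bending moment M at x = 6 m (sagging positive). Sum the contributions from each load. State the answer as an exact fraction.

M(6) = 534/5 kN·m

Load 1 — triangular load w₀=15 kN/m (0→w₀ over full span):
  M_1 = w₀Lx/6 - w₀x³/(6L) = 15·10·6/6 - 15·6³/(6·10) = 96 kN·m
Load 2 — applied couple M₀=18 kN·m at a=20/3 m (b=L-a=10/3):
  M_2 = M₀x/L  [x≤a] = 18·6/10 = 54/5 kN·m
Superposition: M = Σ M_i = 534/5 kN·m ≈ 106.800000 kN·m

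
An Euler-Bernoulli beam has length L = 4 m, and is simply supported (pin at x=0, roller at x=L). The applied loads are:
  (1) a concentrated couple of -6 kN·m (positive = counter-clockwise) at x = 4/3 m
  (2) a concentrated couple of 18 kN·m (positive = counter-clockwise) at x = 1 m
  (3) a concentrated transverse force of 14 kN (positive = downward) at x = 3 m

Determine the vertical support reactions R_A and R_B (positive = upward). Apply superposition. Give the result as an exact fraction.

R_A = 13/2 kN, R_B = 15/2 kN

Load 1 — applied couple M₀=-6 kN·m at a=4/3 m (b=L-a=8/3):
  R_A = M₀/L = (-6)/4 = -3/2 kN
  R_B = -M₀/L = -(-6)/4 = 3/2 kN
Load 2 — applied couple M₀=18 kN·m at a=1 m (b=L-a=3):
  R_A = M₀/L = 18/4 = 9/2 kN
  R_B = -M₀/L = -18/4 = -9/2 kN
Load 3 — point force P=14 kN at a=3 m (b=L-a=1):
  R_A = Pb/L = 14·1/4 = 7/2 kN
  R_B = Pa/L = 14·3/4 = 21/2 kN
Superposition: R_A = 13/2 kN, R_B = 15/2 kN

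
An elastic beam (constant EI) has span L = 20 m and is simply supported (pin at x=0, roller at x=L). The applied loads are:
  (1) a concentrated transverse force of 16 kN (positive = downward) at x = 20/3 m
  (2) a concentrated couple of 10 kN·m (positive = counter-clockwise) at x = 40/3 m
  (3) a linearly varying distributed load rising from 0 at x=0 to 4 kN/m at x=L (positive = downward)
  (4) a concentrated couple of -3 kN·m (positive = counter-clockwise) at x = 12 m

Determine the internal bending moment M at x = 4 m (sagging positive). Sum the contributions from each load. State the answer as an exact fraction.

Load 1 — point force P=16 kN at a=20/3 m (b=L-a=40/3):
  M_1 = Pbx/L  [x≤a] = 16·(40/3)·4/20 = 128/3 kN·m
Load 2 — applied couple M₀=10 kN·m at a=40/3 m (b=L-a=20/3):
  M_2 = M₀x/L  [x≤a] = 10·4/20 = 2 kN·m
Load 3 — triangular load w₀=4 kN/m (0→w₀ over full span):
  M_3 = w₀Lx/6 - w₀x³/(6L) = 4·20·4/6 - 4·4³/(6·20) = 256/5 kN·m
Load 4 — applied couple M₀=-3 kN·m at a=12 m (b=L-a=8):
  M_4 = M₀x/L  [x≤a] = (-3)·4/20 = -3/5 kN·m
Superposition: M = Σ M_i = 1429/15 kN·m ≈ 95.266667 kN·m

M(4) = 1429/15 kN·m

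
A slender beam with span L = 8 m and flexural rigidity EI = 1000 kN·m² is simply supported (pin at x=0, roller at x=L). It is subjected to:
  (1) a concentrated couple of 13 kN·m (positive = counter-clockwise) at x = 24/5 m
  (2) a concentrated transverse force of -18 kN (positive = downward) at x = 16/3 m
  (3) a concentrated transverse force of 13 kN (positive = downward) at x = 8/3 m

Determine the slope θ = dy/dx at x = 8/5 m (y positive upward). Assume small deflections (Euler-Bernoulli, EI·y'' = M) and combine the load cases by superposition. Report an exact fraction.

Load 1 — applied couple M₀=13 kN·m at a=24/5 m (b=L-a=16/5):
  θ_1 = (M₀x²/(2L)+C₁)/EI  [x≤a] with C₁=M₀(3b²-L²)/(6L)=-676/75 = (13·(8/5)²/(2·8)+(-676/75))/1000 = -13/1875 rad
Load 2 — point force P=-18 kN at a=16/3 m (b=L-a=8/3):
  θ_2 = -Pb(L²-b²-3x²)/(6LEI)  [x≤a] = -(-18)·(8/3)·(8²-(8/3)²-3·(8/5)²)/(6·8·1000) = 1384/28125 rad
Load 3 — point force P=13 kN at a=8/3 m (b=L-a=16/3):
  θ_3 = -Pb(L²-b²-3x²)/(6LEI)  [x≤a] = -13·(16/3)·(8²-(16/3)²-3·(8/5)²)/(6·8·1000) = -10192/253125 rad
Superposition: θ = Σ θ_i = 509/253125 rad ≈ 0.002011 rad

θ(8/5) = 509/253125 rad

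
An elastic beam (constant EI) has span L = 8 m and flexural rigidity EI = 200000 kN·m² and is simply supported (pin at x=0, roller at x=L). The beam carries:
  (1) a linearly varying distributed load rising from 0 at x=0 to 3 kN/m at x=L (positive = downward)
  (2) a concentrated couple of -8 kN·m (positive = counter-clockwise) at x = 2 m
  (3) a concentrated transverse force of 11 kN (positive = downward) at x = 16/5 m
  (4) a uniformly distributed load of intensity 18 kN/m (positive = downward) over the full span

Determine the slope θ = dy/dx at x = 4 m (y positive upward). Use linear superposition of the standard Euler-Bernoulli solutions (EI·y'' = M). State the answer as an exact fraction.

Load 1 — triangular load w₀=3 kN/m (0→w₀ over full span):
  θ_1 = -w₀(7L⁴-30L²x²+15x⁴)/(360LEI) = -3·(7·8⁴-30·8²·4²+15·4⁴)/(360·8·200000) = -7/750000 rad
Load 2 — applied couple M₀=-8 kN·m at a=2 m (b=L-a=6):
  θ_2 = (M₀x²/(2L)-M₀(x-a)+C₁)/EI  [x>a] with C₁=M₀(3b²-L²)/(6L)=-22/3 = ((-8)·4²/(2·8)-(-8)·(4-2)+(-22/3))/200000 = 1/300000 rad
Load 3 — point force P=11 kN at a=16/5 m (b=L-a=24/5):
  θ_3 = -Pa(2L²-6Lx+3x²+a²)/(6LEI)  [x>a] = -11·(16/5)·(2·8²-6·8·4+3·4²+(16/5)²)/(6·8·200000) = 33/1562500 rad
Load 4 — uniform load w=18 kN/m over full span:
  θ_4 = -w(L³-6Lx²+4x³)/(24EI) = -18·(8³-6·8·4²+4·4³)/(24·200000) = 0 rad
Superposition: θ = Σ θ_i = 189/12500000 rad ≈ 0.000015 rad

θ(4) = 189/12500000 rad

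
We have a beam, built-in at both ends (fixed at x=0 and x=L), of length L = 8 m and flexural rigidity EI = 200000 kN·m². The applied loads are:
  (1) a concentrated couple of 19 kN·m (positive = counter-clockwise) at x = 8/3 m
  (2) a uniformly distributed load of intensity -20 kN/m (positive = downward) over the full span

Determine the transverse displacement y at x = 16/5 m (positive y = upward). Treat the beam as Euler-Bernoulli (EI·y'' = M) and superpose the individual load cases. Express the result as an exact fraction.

y(16/5) = 33/31250 m

Load 1 — applied couple M₀=19 kN·m at a=8/3 m (b=L-a=16/3):
  y_1 = (R_Ax³/6 - M_Ax²/2 - M₀(x-a)²/2)/EI  [x>a] with R_A=19/6, M_A=0 = ((19/6)·(16/5)³/6 - 0·(16/5)²/2 - 19·((16/5)-(8/3))²/2)/200000 = 57/781250 m
Load 2 — uniform load w=-20 kN/m over full span:
  y_2 = -wx²(L-x)²/(24EI) = -(-20)·(16/5)²·(8-(16/5))²/(24·200000) = 384/390625 m
Superposition: y = Σ y_i = 33/31250 m ≈ 0.001056 m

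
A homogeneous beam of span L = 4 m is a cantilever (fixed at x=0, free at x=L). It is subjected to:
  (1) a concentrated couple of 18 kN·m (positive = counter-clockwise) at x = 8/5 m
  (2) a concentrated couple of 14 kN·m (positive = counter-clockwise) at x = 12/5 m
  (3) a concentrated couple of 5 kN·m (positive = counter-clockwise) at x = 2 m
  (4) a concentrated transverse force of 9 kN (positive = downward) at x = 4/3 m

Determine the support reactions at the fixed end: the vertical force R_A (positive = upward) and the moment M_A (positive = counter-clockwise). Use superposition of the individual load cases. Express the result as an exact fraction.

Load 1 — applied couple M₀=18 kN·m at a=8/5 m (b=L-a=12/5):
  R_A = 0 kN
  M_A = -M₀ = -18 kN·m
Load 2 — applied couple M₀=14 kN·m at a=12/5 m (b=L-a=8/5):
  R_A = 0 kN
  M_A = -M₀ = -14 kN·m
Load 3 — applied couple M₀=5 kN·m at a=2 m (b=L-a=2):
  R_A = 0 kN
  M_A = -M₀ = -5 kN·m
Load 4 — point force P=9 kN at a=4/3 m (b=L-a=8/3):
  R_A = P = 9 kN
  M_A = Pa = 9·(4/3) = 12 kN·m
Superposition: R_A = 9 kN, M_A = -25 kN·m

R_A = 9 kN, M_A = -25 kN·m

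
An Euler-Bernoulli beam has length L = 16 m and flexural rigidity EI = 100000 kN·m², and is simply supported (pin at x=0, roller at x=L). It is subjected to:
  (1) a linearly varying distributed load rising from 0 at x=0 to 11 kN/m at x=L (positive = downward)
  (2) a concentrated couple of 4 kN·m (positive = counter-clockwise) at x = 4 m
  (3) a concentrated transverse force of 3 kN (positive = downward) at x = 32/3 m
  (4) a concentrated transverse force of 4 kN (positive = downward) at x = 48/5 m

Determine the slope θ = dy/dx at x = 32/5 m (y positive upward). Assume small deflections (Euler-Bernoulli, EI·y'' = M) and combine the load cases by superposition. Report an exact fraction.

θ(32/5) = -3059189/843750000 rad

Load 1 — triangular load w₀=11 kN/m (0→w₀ over full span):
  θ_1 = -w₀(7L⁴-30L²x²+15x⁴)/(360LEI) = -11·(7·16⁴-30·16²·(32/5)²+15·(32/5)⁴)/(360·16·100000) = -56848/17578125 rad
Load 2 — applied couple M₀=4 kN·m at a=4 m (b=L-a=12):
  θ_2 = (M₀x²/(2L)-M₀(x-a)+C₁)/EI  [x>a] with C₁=M₀(3b²-L²)/(6L)=22/3 = (4·(32/5)²/(2·16)-4·((32/5)-4)+(22/3))/100000 = 107/3750000 rad
Load 3 — point force P=3 kN at a=32/3 m (b=L-a=16/3):
  θ_3 = -Pb(L²-b²-3x²)/(6LEI)  [x≤a] = -3·(16/3)·(16²-(16/3)²-3·(32/5)²)/(6·16·100000) = -368/2109375 rad
Load 4 — point force P=4 kN at a=48/5 m (b=L-a=32/5):
  θ_4 = -Pb(L²-b²-3x²)/(6LEI)  [x≤a] = -4·(32/5)·(16²-(32/5)²-3·(32/5)²)/(6·16·100000) = -96/390625 rad
Superposition: θ = Σ θ_i = -3059189/843750000 rad ≈ -0.003626 rad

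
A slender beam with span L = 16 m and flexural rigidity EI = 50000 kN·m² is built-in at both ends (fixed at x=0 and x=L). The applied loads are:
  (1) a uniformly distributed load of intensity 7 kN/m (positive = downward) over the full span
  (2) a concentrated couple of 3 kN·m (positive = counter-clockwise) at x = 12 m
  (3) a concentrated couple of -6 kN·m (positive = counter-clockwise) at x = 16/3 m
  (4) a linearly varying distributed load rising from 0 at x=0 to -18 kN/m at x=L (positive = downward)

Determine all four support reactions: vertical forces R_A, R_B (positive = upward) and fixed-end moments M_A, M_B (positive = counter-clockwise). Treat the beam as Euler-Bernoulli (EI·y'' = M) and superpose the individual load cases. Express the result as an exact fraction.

Load 1 — uniform load w=7 kN/m over full span:
  R_A = wL/2 = 7·16/2 = 56 kN
  M_A = wL²/12 = 7·16²/12 = 448/3 kN·m
  R_B = wL/2 = 7·16/2 = 56 kN
  M_B = -wL²/12 = -7·16²/12 = -448/3 kN·m
Load 2 — applied couple M₀=3 kN·m at a=12 m (b=L-a=4):
  R_A = 6M₀ab/L³ = 6·3·12·4/16³ = 27/128 kN
  M_A = M₀b(2a-b)/L² = 3·4·(2·12-4)/16² = 15/16 kN·m
  R_B = -6M₀ab/L³ = -6·3·12·4/16³ = -27/128 kN
  M_B = M₀a(2b-a)/L² = 3·12·(2·4-12)/16² = -9/16 kN·m
Load 3 — applied couple M₀=-6 kN·m at a=16/3 m (b=L-a=32/3):
  R_A = 6M₀ab/L³ = 6·(-6)·(16/3)·(32/3)/16³ = -1/2 kN
  M_A = M₀b(2a-b)/L² = (-6)·(32/3)·(2·(16/3)-(32/3))/16² = 0 kN·m
  R_B = -6M₀ab/L³ = -6·(-6)·(16/3)·(32/3)/16³ = 1/2 kN
  M_B = M₀a(2b-a)/L² = (-6)·(16/3)·(2·(32/3)-(16/3))/16² = -2 kN·m
Load 4 — triangular load w₀=-18 kN/m (0→w₀ over full span):
  R_A = 3w₀L/20 = 3·(-18)·16/20 = -216/5 kN
  M_A = w₀L²/30 = (-18)·16²/30 = -768/5 kN·m
  R_B = 7w₀L/20 = 7·(-18)·16/20 = -504/5 kN
  M_B = -w₀L²/20 = -(-18)·16²/20 = 1152/5 kN·m
Superposition: R_A = 8007/640 kN, M_A = -799/240 kN·m, R_B = -28487/640 kN, M_B = 18841/240 kN·m

R_A = 8007/640 kN, M_A = -799/240 kN·m, R_B = -28487/640 kN, M_B = 18841/240 kN·m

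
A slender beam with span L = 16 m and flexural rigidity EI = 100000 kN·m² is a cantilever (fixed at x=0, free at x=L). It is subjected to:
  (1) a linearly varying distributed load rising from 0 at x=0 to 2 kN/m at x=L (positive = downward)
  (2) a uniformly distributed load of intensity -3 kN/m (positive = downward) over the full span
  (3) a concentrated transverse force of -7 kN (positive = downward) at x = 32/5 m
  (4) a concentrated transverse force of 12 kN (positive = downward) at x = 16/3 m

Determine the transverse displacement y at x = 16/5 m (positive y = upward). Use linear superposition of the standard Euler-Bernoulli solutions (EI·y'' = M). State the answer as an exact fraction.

Load 1 — triangular load w₀=2 kN/m (0→w₀ over full span):
  y_1 = (w₀Lx³/12-w₀L²x²/6-w₀x⁵/(120L))/EI = (2·16·(16/5)³/12-2·16²·(16/5)²/6-2·(16/5)⁵/(120·16))/100000 = -1152512/146484375 m
Load 2 — uniform load w=-3 kN/m over full span:
  y_2 = -wx²(x²-4Lx+6L²)/(24EI) = -(-3)·(16/5)²·((16/5)²-4·16·(16/5)+6·16²)/(24·100000) = 33536/1953125 m
Load 3 — point force P=-7 kN at a=32/5 m (b=L-a=48/5):
  y_3 = -Px²(3a-x)/(6EI)  [x≤a] = -(-7)·(16/5)²·(3·(32/5)-(16/5))/(6·100000) = 448/234375 m
Load 4 — point force P=12 kN at a=16/3 m (b=L-a=32/3):
  y_4 = -Px²(3a-x)/(6EI)  [x≤a] = -12·(16/5)²·(3·(16/3)-(16/5))/(6·100000) = -1024/390625 m
Superposition: y = Σ y_i = 1258688/146484375 m ≈ 0.008593 m

y(16/5) = 1258688/146484375 m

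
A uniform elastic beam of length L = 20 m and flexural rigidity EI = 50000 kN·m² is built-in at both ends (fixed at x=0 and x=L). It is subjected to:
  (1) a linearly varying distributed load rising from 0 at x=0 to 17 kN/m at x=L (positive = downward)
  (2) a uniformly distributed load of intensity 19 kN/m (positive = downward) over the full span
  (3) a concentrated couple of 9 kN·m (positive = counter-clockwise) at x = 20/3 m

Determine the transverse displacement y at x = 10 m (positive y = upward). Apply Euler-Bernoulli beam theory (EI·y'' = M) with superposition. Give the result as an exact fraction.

y(10) = -1369/6000 m

Load 1 — triangular load w₀=17 kN/m (0→w₀ over full span):
  y_1 = -w₀x²(L-x)²(x+2L)/(120LEI) = -17·10²·(20-10)²·(10+2·20)/(120·20·50000) = -17/240 m
Load 2 — uniform load w=19 kN/m over full span:
  y_2 = -wx²(L-x)²/(24EI) = -19·10²·(20-10)²/(24·50000) = -19/120 m
Load 3 — applied couple M₀=9 kN·m at a=20/3 m (b=L-a=40/3):
  y_3 = (R_Ax³/6 - M_Ax²/2 - M₀(x-a)²/2)/EI  [x>a] with R_A=3/5, M_A=0 = ((3/5)·10³/6 - 0·10²/2 - 9·(10-(20/3))²/2)/50000 = 1/1000 m
Superposition: y = Σ y_i = -1369/6000 m ≈ -0.228167 m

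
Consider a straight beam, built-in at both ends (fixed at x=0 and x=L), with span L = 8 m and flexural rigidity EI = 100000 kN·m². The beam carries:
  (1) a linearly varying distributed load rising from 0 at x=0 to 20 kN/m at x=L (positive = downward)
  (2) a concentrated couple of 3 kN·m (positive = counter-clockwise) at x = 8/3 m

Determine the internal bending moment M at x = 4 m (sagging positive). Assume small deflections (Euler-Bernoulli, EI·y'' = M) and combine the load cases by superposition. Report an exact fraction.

M(4) = 77/3 kN·m

Load 1 — triangular load w₀=20 kN/m (0→w₀ over full span):
  M_1 = 3w₀Lx/20 - w₀L²/30 - w₀x³/(6L) = 3·20·8·4/20 - 20·8²/30 - 20·4³/(6·8) = 80/3 kN·m
Load 2 — applied couple M₀=3 kN·m at a=8/3 m (b=L-a=16/3):
  M_2 = R_Ax - M_A - M₀  [x>a] with R_A=1/2, M_A=0 = (1/2)·4 - 0 - 3 = -1 kN·m
Superposition: M = Σ M_i = 77/3 kN·m ≈ 25.666667 kN·m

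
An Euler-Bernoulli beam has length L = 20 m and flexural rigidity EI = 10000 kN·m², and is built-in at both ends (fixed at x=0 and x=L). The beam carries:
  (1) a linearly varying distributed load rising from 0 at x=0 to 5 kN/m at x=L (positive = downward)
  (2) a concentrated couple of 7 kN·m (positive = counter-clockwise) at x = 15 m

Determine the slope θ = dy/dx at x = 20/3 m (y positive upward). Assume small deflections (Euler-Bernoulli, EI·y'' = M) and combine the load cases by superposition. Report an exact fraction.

Load 1 — triangular load w₀=5 kN/m (0→w₀ over full span):
  θ_1 = -w₀(2x(L-x)(L-2x)(x+2L)+x²(L-x)²)/(120LEI) = -5·(2·(20/3)·(20-(20/3))·(20-2·(20/3))·((20/3)+2·20)+(20/3)²·(20-(20/3))²)/(120·20·10000) = -16/1215 rad
Load 2 — applied couple M₀=7 kN·m at a=15 m (b=L-a=5):
  θ_2 = (R_Ax²/2 - M_Ax)/EI  [x≤a] with R_A=63/160, M_A=35/16 = ((63/160)·(20/3)²/2 - (35/16)·(20/3))/10000 = -7/12000 rad
Superposition: θ = Σ θ_i = -13367/972000 rad ≈ -0.013752 rad

θ(20/3) = -13367/972000 rad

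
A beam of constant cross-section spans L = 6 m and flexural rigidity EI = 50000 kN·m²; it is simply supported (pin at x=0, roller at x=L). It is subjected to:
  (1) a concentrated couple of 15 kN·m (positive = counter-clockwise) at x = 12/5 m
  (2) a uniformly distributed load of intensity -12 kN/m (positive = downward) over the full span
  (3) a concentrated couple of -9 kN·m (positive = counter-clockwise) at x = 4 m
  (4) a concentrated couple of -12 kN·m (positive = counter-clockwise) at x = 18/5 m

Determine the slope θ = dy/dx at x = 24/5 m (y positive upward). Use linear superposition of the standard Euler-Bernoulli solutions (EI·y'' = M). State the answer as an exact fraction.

θ(24/5) = -3063/1562500 rad

Load 1 — applied couple M₀=15 kN·m at a=12/5 m (b=L-a=18/5):
  θ_1 = (M₀x²/(2L)-M₀(x-a)+C₁)/EI  [x>a] with C₁=M₀(3b²-L²)/(6L)=6/5 = (15·(24/5)²/(2·6)-15·((24/5)-(12/5))+(6/5))/50000 = -3/25000 rad
Load 2 — uniform load w=-12 kN/m over full span:
  θ_2 = -w(L³-6Lx²+4x³)/(24EI) = -(-12)·(6³-6·6·(24/5)²+4·(24/5)³)/(24·50000) = -2673/1562500 rad
Load 3 — applied couple M₀=-9 kN·m at a=4 m (b=L-a=2):
  θ_3 = (M₀x²/(2L)-M₀(x-a)+C₁)/EI  [x>a] with C₁=M₀(3b²-L²)/(6L)=6 = ((-9)·(24/5)²/(2·6)-(-9)·((24/5)-4)+6)/50000 = -51/625000 rad
Load 4 — applied couple M₀=-12 kN·m at a=18/5 m (b=L-a=12/5):
  θ_4 = (M₀x²/(2L)-M₀(x-a)+C₁)/EI  [x>a] with C₁=M₀(3b²-L²)/(6L)=156/25 = ((-12)·(24/5)²/(2·6)-(-12)·((24/5)-(18/5))+(156/25))/50000 = -3/62500 rad
Superposition: θ = Σ θ_i = -3063/1562500 rad ≈ -0.001960 rad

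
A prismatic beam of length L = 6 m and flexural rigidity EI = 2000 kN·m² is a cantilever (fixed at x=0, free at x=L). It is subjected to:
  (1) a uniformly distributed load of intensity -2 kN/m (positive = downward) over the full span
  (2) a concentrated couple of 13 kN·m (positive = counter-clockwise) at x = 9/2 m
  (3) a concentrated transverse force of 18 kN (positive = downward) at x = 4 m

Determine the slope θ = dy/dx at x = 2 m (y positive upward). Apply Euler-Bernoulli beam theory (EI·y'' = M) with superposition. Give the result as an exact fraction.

θ(2) = -47/3000 rad

Load 1 — uniform load w=-2 kN/m over full span:
  θ_1 = -wx(x²-3Lx+3L²)/(6EI) = -(-2)·2·(2²-3·6·2+3·6²)/(6·2000) = 19/750 rad
Load 2 — applied couple M₀=13 kN·m at a=9/2 m (b=L-a=3/2):
  θ_2 = M₀x/EI  [x≤a] = 13·2/2000 = 13/1000 rad
Load 3 — point force P=18 kN at a=4 m (b=L-a=2):
  θ_3 = -Px(2a-x)/(2EI)  [x≤a] = -18·2·(2·4-2)/(2·2000) = -27/500 rad
Superposition: θ = Σ θ_i = -47/3000 rad ≈ -0.015667 rad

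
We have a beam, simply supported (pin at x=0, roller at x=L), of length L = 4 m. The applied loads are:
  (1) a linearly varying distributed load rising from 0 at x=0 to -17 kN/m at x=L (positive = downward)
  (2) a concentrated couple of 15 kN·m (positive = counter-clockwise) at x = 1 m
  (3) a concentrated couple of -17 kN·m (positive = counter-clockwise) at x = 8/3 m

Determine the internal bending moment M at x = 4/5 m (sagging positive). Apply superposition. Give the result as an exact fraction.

Load 1 — triangular load w₀=-17 kN/m (0→w₀ over full span):
  M_1 = w₀Lx/6 - w₀x³/(6L) = (-17)·4·(4/5)/6 - (-17)·(4/5)³/(6·4) = -1088/125 kN·m
Load 2 — applied couple M₀=15 kN·m at a=1 m (b=L-a=3):
  M_2 = M₀x/L  [x≤a] = 15·(4/5)/4 = 3 kN·m
Load 3 — applied couple M₀=-17 kN·m at a=8/3 m (b=L-a=4/3):
  M_3 = M₀x/L  [x≤a] = (-17)·(4/5)/4 = -17/5 kN·m
Superposition: M = Σ M_i = -1138/125 kN·m ≈ -9.104000 kN·m

M(4/5) = -1138/125 kN·m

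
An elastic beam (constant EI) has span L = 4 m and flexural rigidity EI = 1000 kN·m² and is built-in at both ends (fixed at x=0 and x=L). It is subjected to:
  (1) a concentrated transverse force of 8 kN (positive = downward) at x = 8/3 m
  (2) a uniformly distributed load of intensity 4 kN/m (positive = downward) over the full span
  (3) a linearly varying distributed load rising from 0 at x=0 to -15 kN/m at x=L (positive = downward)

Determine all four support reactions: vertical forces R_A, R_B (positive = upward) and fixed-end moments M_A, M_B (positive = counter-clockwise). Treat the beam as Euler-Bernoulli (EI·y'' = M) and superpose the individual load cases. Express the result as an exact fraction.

R_A = 29/27 kN, M_A = -8/27 kN·m, R_B = -191/27 kN, M_B = 52/27 kN·m

Load 1 — point force P=8 kN at a=8/3 m (b=L-a=4/3):
  R_A = Pb²(3a+b)/L³ = 8·(4/3)²·(3·(8/3)+(4/3))/4³ = 56/27 kN
  M_A = Pab²/L² = 8·(8/3)·(4/3)²/4² = 64/27 kN·m
  R_B = Pa²(a+3b)/L³ = 8·(8/3)²·((8/3)+3·(4/3))/4³ = 160/27 kN
  M_B = -Pa²b/L² = -8·(8/3)²·(4/3)/4² = -128/27 kN·m
Load 2 — uniform load w=4 kN/m over full span:
  R_A = wL/2 = 4·4/2 = 8 kN
  M_A = wL²/12 = 4·4²/12 = 16/3 kN·m
  R_B = wL/2 = 4·4/2 = 8 kN
  M_B = -wL²/12 = -4·4²/12 = -16/3 kN·m
Load 3 — triangular load w₀=-15 kN/m (0→w₀ over full span):
  R_A = 3w₀L/20 = 3·(-15)·4/20 = -9 kN
  M_A = w₀L²/30 = (-15)·4²/30 = -8 kN·m
  R_B = 7w₀L/20 = 7·(-15)·4/20 = -21 kN
  M_B = -w₀L²/20 = -(-15)·4²/20 = 12 kN·m
Superposition: R_A = 29/27 kN, M_A = -8/27 kN·m, R_B = -191/27 kN, M_B = 52/27 kN·m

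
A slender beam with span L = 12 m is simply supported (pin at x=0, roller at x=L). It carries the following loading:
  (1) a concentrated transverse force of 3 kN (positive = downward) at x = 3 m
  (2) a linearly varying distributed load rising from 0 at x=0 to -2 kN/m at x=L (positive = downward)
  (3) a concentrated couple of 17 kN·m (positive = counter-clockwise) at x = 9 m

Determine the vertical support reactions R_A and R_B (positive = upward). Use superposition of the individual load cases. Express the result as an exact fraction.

Load 1 — point force P=3 kN at a=3 m (b=L-a=9):
  R_A = Pb/L = 3·9/12 = 9/4 kN
  R_B = Pa/L = 3·3/12 = 3/4 kN
Load 2 — triangular load w₀=-2 kN/m (0→w₀ over full span):
  R_A = w₀L/6 = (-2)·12/6 = -4 kN
  R_B = w₀L/3 = (-2)·12/3 = -8 kN
Load 3 — applied couple M₀=17 kN·m at a=9 m (b=L-a=3):
  R_A = M₀/L = 17/12 kN
  R_B = -M₀/L = -17/12 kN
Superposition: R_A = -1/3 kN, R_B = -26/3 kN

R_A = -1/3 kN, R_B = -26/3 kN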